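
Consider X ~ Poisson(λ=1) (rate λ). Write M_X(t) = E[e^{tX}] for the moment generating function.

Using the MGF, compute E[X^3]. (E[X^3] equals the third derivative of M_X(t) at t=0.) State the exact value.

E[X^3] = M^(3)(0) = 5

M_X(t) = e^(e^(t) - 1)
M^(3)(t) = (e^(3*t)*e^(e^(t)) + 3*e^(2*t)*e^(e^(t)) + e^(t)*e^(e^(t)))*e^(-1)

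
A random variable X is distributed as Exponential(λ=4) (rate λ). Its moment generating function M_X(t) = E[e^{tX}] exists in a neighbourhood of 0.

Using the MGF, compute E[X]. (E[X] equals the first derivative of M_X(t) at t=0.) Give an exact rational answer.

M_X(t) = 4/(4 - t)
M′(t) = 4/(t^2 - 8*t + 16)

E[X] = M′(0) = 1/4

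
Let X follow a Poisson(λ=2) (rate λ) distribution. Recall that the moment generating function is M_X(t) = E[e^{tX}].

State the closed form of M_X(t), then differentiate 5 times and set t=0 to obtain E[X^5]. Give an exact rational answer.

M_X(t) = e^(2*e^(t) - 2)
dM/dt = 2*e^(-2)*e^(t)*e^(2*e^(t))
d^2M/dt^2 = (4*e^(2*t)*e^(2*e^(t)) + 2*e^(t)*e^(2*e^(t)))*e^(-2)
d^3M/dt^3 = (8*e^(3*t)*e^(2*e^(t)) + 12*e^(2*t)*e^(2*e^(t)) + 2*e^(t)*e^(2*e^(t)))*e^(-2)
d^4M/dt^4 = (16*e^(4*t)*e^(2*e^(t)) + 48*e^(3*t)*e^(2*e^(t)) + 28*e^(2*t)*e^(2*e^(t)) + 2*e^(t)*e^(2*e^(t)))*e^(-2)
d^5M/dt^5 = (32*e^(5*t)*e^(2*e^(t)) + 160*e^(4*t)*e^(2*e^(t)) + 200*e^(3*t)*e^(2*e^(t)) + 60*e^(2*t)*e^(2*e^(t)) + 2*e^(t)*e^(2*e^(t)))*e^(-2)

E[X^5] = d^5M/dt^5 |_{t=0} = 454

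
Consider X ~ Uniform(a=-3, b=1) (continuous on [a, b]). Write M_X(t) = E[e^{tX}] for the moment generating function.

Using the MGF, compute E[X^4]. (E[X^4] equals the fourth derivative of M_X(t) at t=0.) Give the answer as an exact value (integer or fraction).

E[X^4] = M^(4)(0) = 61/5

M_X(t) = (e^(t) - e^(-3*t))/(4*t)
M^(4)(t) = (t^4*e^(4*t) - 81*t^4 - 4*t^3*e^(4*t) - 108*t^3 + 12*t^2*e^(4*t) - 108*t^2 - 24*t*e^(4*t) - 72*t + 24*e^(4*t) - 24)*e^(-3*t)/(4*t^5)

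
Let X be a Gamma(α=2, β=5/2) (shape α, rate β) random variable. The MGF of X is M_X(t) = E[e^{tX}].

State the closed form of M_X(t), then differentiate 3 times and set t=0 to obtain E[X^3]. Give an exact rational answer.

E[X^3] = d^3M/dt^3 |_{t=0} = 192/125

M_X(t) = 25/(4*(5/2 - t)^2)
dM/dt = -100/(8*t^3 - 60*t^2 + 150*t - 125)
d^2M/dt^2 = 600/(16*t^4 - 160*t^3 + 600*t^2 - 1000*t + 625)
d^3M/dt^3 = -4800/(32*t^5 - 400*t^4 + 2000*t^3 - 5000*t^2 + 6250*t - 3125)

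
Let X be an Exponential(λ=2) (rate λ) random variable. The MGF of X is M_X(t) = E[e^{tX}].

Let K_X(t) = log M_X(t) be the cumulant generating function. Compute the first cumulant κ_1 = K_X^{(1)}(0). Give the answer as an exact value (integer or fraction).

κ_1 = K^(1)(0) = 1/2

M_X(t) = 2/(2 - t)
K_X(t) = log M_X(t) = -log(2 - t) + log(2)
K^(1)(t) = -1/(t - 2)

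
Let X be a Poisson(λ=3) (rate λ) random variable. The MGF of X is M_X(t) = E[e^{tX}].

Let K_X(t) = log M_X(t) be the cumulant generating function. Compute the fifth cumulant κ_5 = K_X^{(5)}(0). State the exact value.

κ_5 = d^5K/dt^5 |_{t=0} = 3

M_X(t) = e^(3*e^(t) - 3)
K_X(t) = log M_X(t) = 3*e^(t) - 3
dK/dt = 3*e^(t)
d^2K/dt^2 = 3*e^(t)
d^3K/dt^3 = 3*e^(t)
d^4K/dt^4 = 3*e^(t)
d^5K/dt^5 = 3*e^(t)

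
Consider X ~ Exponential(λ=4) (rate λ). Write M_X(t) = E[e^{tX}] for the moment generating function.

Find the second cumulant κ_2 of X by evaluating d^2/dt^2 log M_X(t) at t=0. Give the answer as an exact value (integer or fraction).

κ_2 = K′′(0) = 1/16

M_X(t) = 4/(4 - t)
K_X(t) = log M_X(t) = -log(4 - t) + 2*log(2)
K′(t) = -1/(t - 4)
K′′(t) = 1/(t^2 - 8*t + 16)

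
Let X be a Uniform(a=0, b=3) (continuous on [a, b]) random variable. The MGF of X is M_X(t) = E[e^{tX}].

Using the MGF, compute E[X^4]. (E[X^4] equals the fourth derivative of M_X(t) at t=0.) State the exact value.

M_X(t) = (e^(3*t) - 1)/(3*t)
dM/dt = (3*t*e^(3*t) - e^(3*t) + 1)/(3*t^2)
d^2M/dt^2 = (9*t^2*e^(3*t) - 6*t*e^(3*t) + 2*e^(3*t) - 2)/(3*t^3)
d^3M/dt^3 = (9*t^3*e^(3*t) - 9*t^2*e^(3*t) + 6*t*e^(3*t) - 2*e^(3*t) + 2)/t^4
d^4M/dt^4 = (27*t^4*e^(3*t) - 36*t^3*e^(3*t) + 36*t^2*e^(3*t) - 24*t*e^(3*t) + 8*e^(3*t) - 8)/t^5

E[X^4] = d^4M/dt^4 |_{t=0} = 81/5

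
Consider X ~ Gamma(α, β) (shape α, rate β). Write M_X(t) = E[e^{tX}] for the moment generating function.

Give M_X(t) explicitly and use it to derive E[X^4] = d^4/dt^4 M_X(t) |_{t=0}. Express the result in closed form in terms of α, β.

M_X(t) = (β/(β - t))^α
D^4[M](t) = (α^4*β^α*(1/(β - t))^α + 6*α^3*β^α*(1/(β - t))^α + 11*α^2*β^α*(1/(β - t))^α + 6*α*β^α*(1/(β - t))^α)/(β^4 - 4*β^3*t + 6*β^2*t^2 - 4*β*t^3 + t^4)

E[X^4] = D^4[M](0) = α*(α^3 + 6*α^2 + 11*α + 6)/β^4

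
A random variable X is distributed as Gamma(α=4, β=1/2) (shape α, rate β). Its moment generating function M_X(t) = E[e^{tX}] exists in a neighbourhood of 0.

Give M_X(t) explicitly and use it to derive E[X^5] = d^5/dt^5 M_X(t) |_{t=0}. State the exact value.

M_X(t) = 1/(16*(1/2 - t)^4)
dM/dt = -8/(32*t^5 - 80*t^4 + 80*t^3 - 40*t^2 + 10*t - 1)
d^2M/dt^2 = 80/(64*t^6 - 192*t^5 + 240*t^4 - 160*t^3 + 60*t^2 - 12*t + 1)
d^3M/dt^3 = -960/(128*t^7 - 448*t^6 + 672*t^5 - 560*t^4 + 280*t^3 - 84*t^2 + 14*t - 1)
d^4M/dt^4 = 13440/(256*t^8 - 1024*t^7 + 1792*t^6 - 1792*t^5 + 1120*t^4 - 448*t^3 + 112*t^2 - 16*t + 1)
d^5M/dt^5 = -215040/(512*t^9 - 2304*t^8 + 4608*t^7 - 5376*t^6 + 4032*t^5 - 2016*t^4 + 672*t^3 - 144*t^2 + 18*t - 1)

E[X^5] = d^5M/dt^5 |_{t=0} = 215040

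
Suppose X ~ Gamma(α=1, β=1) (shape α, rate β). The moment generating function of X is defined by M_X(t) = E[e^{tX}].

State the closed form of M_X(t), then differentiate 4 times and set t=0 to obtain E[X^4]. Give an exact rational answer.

E[X^4] = d^4M/dt^4 |_{t=0} = 24

M_X(t) = 1/(1 - t)
dM/dt = 1/(t^2 - 2*t + 1)
d^2M/dt^2 = -2/(t^3 - 3*t^2 + 3*t - 1)
d^3M/dt^3 = 6/(t^4 - 4*t^3 + 6*t^2 - 4*t + 1)
d^4M/dt^4 = -24/(t^5 - 5*t^4 + 10*t^3 - 10*t^2 + 5*t - 1)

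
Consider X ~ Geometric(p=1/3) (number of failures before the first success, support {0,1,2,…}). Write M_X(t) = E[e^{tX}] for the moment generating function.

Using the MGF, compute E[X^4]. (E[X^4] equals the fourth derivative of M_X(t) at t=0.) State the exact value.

M_X(t) = 1/(3*(1 - 2*e^(t)/3))
M′(t) = 2*e^(t)/(4*e^(2*t) - 12*e^(t) + 9)
M′′(t) = (-4*e^(2*t) - 6*e^(t))/(8*e^(3*t) - 36*e^(2*t) + 54*e^(t) - 27)
M′′′(t) = (8*e^(3*t) + 48*e^(2*t) + 18*e^(t))/(16*e^(4*t) - 96*e^(3*t) + 216*e^(2*t) - 216*e^(t) + 81)
M′′′′(t) = (-16*e^(4*t) - 264*e^(3*t) - 396*e^(2*t) - 54*e^(t))/(32*e^(5*t) - 240*e^(4*t) + 720*e^(3*t) - 1080*e^(2*t) + 810*e^(t) - 243)

E[X^4] = M′′′′(0) = 730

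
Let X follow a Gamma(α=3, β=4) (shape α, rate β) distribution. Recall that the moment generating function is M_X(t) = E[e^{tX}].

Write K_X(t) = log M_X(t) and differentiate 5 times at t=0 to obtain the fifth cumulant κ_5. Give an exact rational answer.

κ_5 = d^5K/dt^5 |_{t=0} = 9/128

M_X(t) = 64/(4 - t)^3
K_X(t) = log M_X(t) = -3*log(4 - t) + 6*log(2)
dK/dt = -3/(t - 4)
d^2K/dt^2 = 3/(t^2 - 8*t + 16)
d^3K/dt^3 = -6/(t^3 - 12*t^2 + 48*t - 64)
d^4K/dt^4 = 18/(t^4 - 16*t^3 + 96*t^2 - 256*t + 256)
d^5K/dt^5 = -72/(t^5 - 20*t^4 + 160*t^3 - 640*t^2 + 1280*t - 1024)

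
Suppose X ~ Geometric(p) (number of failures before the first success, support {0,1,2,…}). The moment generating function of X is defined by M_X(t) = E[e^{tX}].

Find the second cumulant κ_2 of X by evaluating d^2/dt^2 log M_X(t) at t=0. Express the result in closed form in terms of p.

κ_2 = d^2K/dt^2 |_{t=0} = (1 - p)/p^2

M_X(t) = p/(-(1 - p)*e^(t) + 1)
K_X(t) = log M_X(t) = log(p) - log(-(1 - p)*e^(t) + 1)
dK/dt = (-p*e^(t) + e^(t))/(p*e^(t) - e^(t) + 1)
d^2K/dt^2 = (-p*e^(t) + e^(t))/(p^2*e^(2*t) - 2*p*e^(2*t) + 2*p*e^(t) + e^(2*t) - 2*e^(t) + 1)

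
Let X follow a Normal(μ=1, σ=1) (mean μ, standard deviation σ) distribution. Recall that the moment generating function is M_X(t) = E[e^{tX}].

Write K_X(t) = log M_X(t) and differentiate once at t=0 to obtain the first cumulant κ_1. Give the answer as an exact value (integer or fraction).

M_X(t) = e^(t^2/2 + t)
K_X(t) = log M_X(t) = t^2/2 + t
D[K](t) = t + 1

κ_1 = D[K](0) = 1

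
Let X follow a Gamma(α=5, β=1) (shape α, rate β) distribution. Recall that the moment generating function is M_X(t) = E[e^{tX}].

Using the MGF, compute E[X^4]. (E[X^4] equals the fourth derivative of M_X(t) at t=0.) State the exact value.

E[X^4] = M^(4)(0) = 1680

M_X(t) = (1 - t)^(-5)
M^(4)(t) = -1680/(t^9 - 9*t^8 + 36*t^7 - 84*t^6 + 126*t^5 - 126*t^4 + 84*t^3 - 36*t^2 + 9*t - 1)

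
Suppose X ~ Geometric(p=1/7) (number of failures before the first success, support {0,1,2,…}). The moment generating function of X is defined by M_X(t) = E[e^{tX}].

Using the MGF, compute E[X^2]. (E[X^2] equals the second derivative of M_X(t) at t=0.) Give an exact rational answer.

E[X^2] = M^(2)(0) = 78

M_X(t) = 1/(7*(1 - 6*e^(t)/7))
M^(2)(t) = (-36*e^(2*t) - 42*e^(t))/(216*e^(3*t) - 756*e^(2*t) + 882*e^(t) - 343)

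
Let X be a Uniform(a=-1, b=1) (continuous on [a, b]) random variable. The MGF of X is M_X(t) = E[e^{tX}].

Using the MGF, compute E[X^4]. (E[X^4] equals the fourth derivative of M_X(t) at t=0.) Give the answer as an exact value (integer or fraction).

E[X^4] = d^4M/dt^4 |_{t=0} = 1/5

M_X(t) = (e^(t) - e^(-t))/(2*t)
dM/dt = (t*e^(2*t) + t - e^(2*t) + 1)*e^(-t)/(2*t^2)
d^2M/dt^2 = (t^2*e^(2*t) - t^2 - 2*t*e^(2*t) - 2*t + 2*e^(2*t) - 2)*e^(-t)/(2*t^3)
d^3M/dt^3 = (t^3*e^(2*t) + t^3 - 3*t^2*e^(2*t) + 3*t^2 + 6*t*e^(2*t) + 6*t - 6*e^(2*t) + 6)*e^(-t)/(2*t^4)
d^4M/dt^4 = (t^4*e^(2*t) - t^4 - 4*t^3*e^(2*t) - 4*t^3 + 12*t^2*e^(2*t) - 12*t^2 - 24*t*e^(2*t) - 24*t + 24*e^(2*t) - 24)*e^(-t)/(2*t^5)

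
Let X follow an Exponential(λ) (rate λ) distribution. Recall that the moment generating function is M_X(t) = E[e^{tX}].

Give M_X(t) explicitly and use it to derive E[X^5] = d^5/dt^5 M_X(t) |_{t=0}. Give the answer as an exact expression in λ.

M_X(t) = λ/(λ - t)
M′(t) = λ/(λ^2 - 2*λ*t + t^2)
M′′(t) = -2*λ/(-λ^3 + 3*λ^2*t - 3*λ*t^2 + t^3)
M′′′(t) = 6*λ/(λ^4 - 4*λ^3*t + 6*λ^2*t^2 - 4*λ*t^3 + t^4)
M′′′′(t) = -24*λ/(-λ^5 + 5*λ^4*t - 10*λ^3*t^2 + 10*λ^2*t^3 - 5*λ*t^4 + t^5)
M′′′′′(t) = 120*λ/(λ^6 - 6*λ^5*t + 15*λ^4*t^2 - 20*λ^3*t^3 + 15*λ^2*t^4 - 6*λ*t^5 + t^6)

E[X^5] = M′′′′′(0) = 120/λ^5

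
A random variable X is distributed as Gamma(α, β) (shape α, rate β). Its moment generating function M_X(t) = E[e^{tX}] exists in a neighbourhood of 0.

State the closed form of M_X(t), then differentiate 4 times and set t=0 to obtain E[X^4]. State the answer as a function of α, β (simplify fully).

E[X^4] = M′′′′(0) = α*(α^3 + 6*α^2 + 11*α + 6)/β^4

M_X(t) = (β/(β - t))^α
M′(t) = -α*β^α*(1/(β - t))^α/(-β + t)
M′′(t) = (α^2*β^α*(1/(β - t))^α + α*β^α*(1/(β - t))^α)/(β^2 - 2*β*t + t^2)
M′′′(t) = (-α^3*β^α*(1/(β - t))^α - 3*α^2*β^α*(1/(β - t))^α - 2*α*β^α*(1/(β - t))^α)/(-β^3 + 3*β^2*t - 3*β*t^2 + t^3)
M′′′′(t) = (α^4*β^α*(1/(β - t))^α + 6*α^3*β^α*(1/(β - t))^α + 11*α^2*β^α*(1/(β - t))^α + 6*α*β^α*(1/(β - t))^α)/(β^4 - 4*β^3*t + 6*β^2*t^2 - 4*β*t^3 + t^4)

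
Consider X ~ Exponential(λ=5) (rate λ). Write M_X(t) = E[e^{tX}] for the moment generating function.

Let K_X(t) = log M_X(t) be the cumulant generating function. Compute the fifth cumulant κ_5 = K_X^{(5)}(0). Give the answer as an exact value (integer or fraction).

M_X(t) = 5/(5 - t)
K_X(t) = log M_X(t) = -log(5 - t) + log(5)
D^5[K](t) = -24/(t^5 - 25*t^4 + 250*t^3 - 1250*t^2 + 3125*t - 3125)

κ_5 = D^5[K](0) = 24/3125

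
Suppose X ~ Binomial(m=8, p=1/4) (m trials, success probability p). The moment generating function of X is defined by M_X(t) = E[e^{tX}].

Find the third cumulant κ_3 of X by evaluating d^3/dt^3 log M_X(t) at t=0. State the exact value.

κ_3 = K′′′(0) = 3/4

M_X(t) = (e^(t)/4 + 3/4)^8
K_X(t) = log M_X(t) = 8*log(e^(t)/4 + 3/4)
K′(t) = 8*e^(t)/(e^(t) + 3)
K′′(t) = 24*e^(t)/(e^(2*t) + 6*e^(t) + 9)
K′′′(t) = (-24*e^(2*t) + 72*e^(t))/(e^(3*t) + 9*e^(2*t) + 27*e^(t) + 27)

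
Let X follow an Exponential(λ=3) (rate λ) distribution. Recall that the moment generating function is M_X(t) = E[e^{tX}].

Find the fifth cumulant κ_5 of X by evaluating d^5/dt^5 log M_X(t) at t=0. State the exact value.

κ_5 = K′′′′′(0) = 8/81

M_X(t) = 3/(3 - t)
K_X(t) = log M_X(t) = -log(3 - t) + log(3)
K′(t) = -1/(t - 3)
K′′(t) = 1/(t^2 - 6*t + 9)
K′′′(t) = -2/(t^3 - 9*t^2 + 27*t - 27)
K′′′′(t) = 6/(t^4 - 12*t^3 + 54*t^2 - 108*t + 81)
K′′′′′(t) = -24/(t^5 - 15*t^4 + 90*t^3 - 270*t^2 + 405*t - 243)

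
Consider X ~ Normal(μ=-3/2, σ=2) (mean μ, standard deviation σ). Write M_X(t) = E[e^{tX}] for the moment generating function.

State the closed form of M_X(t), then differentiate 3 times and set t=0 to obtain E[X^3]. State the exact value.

E[X^3] = M^(3)(0) = -171/8

M_X(t) = e^(2*t^2 - 3*t/2)
M^(3)(t) = (512*t^3*e^(2*t^2) - 576*t^2*e^(2*t^2) + 600*t*e^(2*t^2) - 171*e^(2*t^2))*e^(-3*t/2)/8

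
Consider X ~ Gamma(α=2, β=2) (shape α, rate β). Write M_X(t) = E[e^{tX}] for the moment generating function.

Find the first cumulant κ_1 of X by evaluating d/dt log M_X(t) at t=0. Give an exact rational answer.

M_X(t) = 4/(2 - t)^2
K_X(t) = log M_X(t) = -2*log(2 - t) + 2*log(2)
K′(t) = -2/(t - 2)

κ_1 = K′(0) = 1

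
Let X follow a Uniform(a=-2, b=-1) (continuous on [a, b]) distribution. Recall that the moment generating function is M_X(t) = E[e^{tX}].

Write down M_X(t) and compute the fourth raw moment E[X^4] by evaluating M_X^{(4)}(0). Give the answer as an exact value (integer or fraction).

E[X^4] = M′′′′(0) = 31/5

M_X(t) = (e^(-t) - e^(-2*t))/t
M′(t) = (-t*e^(t) + 2*t - e^(t) + 1)*e^(-2*t)/t^2
M′′(t) = (t^2*e^(t) - 4*t^2 + 2*t*e^(t) - 4*t + 2*e^(t) - 2)*e^(-2*t)/t^3
M′′′(t) = (-t^3*e^(t) + 8*t^3 - 3*t^2*e^(t) + 12*t^2 - 6*t*e^(t) + 12*t - 6*e^(t) + 6)*e^(-2*t)/t^4
M′′′′(t) = (t^4*e^(t) - 16*t^4 + 4*t^3*e^(t) - 32*t^3 + 12*t^2*e^(t) - 48*t^2 + 24*t*e^(t) - 48*t + 24*e^(t) - 24)*e^(-2*t)/t^5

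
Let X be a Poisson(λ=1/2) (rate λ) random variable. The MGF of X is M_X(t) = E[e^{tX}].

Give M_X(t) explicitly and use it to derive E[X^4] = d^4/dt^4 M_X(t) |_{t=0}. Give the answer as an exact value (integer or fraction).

E[X^4] = d^4M/dt^4 |_{t=0} = 49/16

M_X(t) = e^(e^(t)/2 - 1/2)
dM/dt = e^(-1/2)*e^(t)*e^(e^(t)/2)/2
d^2M/dt^2 = (e^(2*t)*e^(e^(t)/2) + 2*e^(t)*e^(e^(t)/2))*e^(-1/2)/4
d^3M/dt^3 = (e^(3*t)*e^(e^(t)/2) + 6*e^(2*t)*e^(e^(t)/2) + 4*e^(t)*e^(e^(t)/2))*e^(-1/2)/8
d^4M/dt^4 = (e^(4*t)*e^(e^(t)/2) + 12*e^(3*t)*e^(e^(t)/2) + 28*e^(2*t)*e^(e^(t)/2) + 8*e^(t)*e^(e^(t)/2))*e^(-1/2)/16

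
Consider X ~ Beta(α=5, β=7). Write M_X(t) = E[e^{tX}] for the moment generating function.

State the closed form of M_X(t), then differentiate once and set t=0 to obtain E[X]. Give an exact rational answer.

M_X(t) = ₁F₁(5; 12; t)
M′(t) = 5*₁F₁(6; 13; t)/12

E[X] = M′(0) = 5/12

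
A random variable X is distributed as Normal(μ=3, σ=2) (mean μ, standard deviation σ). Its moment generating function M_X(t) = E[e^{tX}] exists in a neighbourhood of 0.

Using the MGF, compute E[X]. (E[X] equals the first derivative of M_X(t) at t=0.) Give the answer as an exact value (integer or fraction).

M_X(t) = e^(2*t^2 + 3*t)
D[M](t) = 4*t*e^(3*t)*e^(2*t^2) + 3*e^(3*t)*e^(2*t^2)

E[X] = D[M](0) = 3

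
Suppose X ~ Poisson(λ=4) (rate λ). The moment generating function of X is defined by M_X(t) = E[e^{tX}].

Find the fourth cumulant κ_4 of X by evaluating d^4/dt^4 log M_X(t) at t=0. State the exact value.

M_X(t) = e^(4*e^(t) - 4)
K_X(t) = log M_X(t) = 4*e^(t) - 4
K^(4)(t) = 4*e^(t)

κ_4 = K^(4)(0) = 4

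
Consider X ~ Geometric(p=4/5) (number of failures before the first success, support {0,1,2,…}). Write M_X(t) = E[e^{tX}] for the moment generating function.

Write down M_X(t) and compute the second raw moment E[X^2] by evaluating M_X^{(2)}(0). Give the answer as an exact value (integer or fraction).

M_X(t) = 4/(5*(1 - e^(t)/5))
D^2[M](t) = (-4*e^(2*t) - 20*e^(t))/(e^(3*t) - 15*e^(2*t) + 75*e^(t) - 125)

E[X^2] = D^2[M](0) = 3/8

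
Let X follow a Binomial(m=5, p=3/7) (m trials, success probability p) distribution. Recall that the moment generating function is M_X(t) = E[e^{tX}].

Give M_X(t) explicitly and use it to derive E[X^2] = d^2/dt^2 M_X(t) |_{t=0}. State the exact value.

E[X^2] = M′′(0) = 285/49

M_X(t) = (3*e^(t)/7 + 4/7)^5
M′(t) = 1215*e^(5*t)/16807 + 6480*e^(4*t)/16807 + 12960*e^(3*t)/16807 + 11520*e^(2*t)/16807 + 3840*e^(t)/16807
M′′(t) = 6075*e^(5*t)/16807 + 25920*e^(4*t)/16807 + 38880*e^(3*t)/16807 + 23040*e^(2*t)/16807 + 3840*e^(t)/16807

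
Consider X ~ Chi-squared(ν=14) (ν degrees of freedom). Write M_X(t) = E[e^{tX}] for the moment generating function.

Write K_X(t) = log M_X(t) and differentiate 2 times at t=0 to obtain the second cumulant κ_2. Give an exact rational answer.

M_X(t) = (1 - 2*t)^(-7)
K_X(t) = log M_X(t) = -7*log(1 - 2*t)
D^2[K](t) = 28/(4*t^2 - 4*t + 1)

κ_2 = D^2[K](0) = 28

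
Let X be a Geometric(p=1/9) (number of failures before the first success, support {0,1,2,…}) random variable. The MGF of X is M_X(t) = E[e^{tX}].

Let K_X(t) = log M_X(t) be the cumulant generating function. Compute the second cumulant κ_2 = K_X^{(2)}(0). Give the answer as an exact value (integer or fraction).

κ_2 = K^(2)(0) = 72

M_X(t) = 1/(9*(1 - 8*e^(t)/9))
K_X(t) = log M_X(t) = -log(1 - 8*e^(t)/9) - 2*log(3)
K^(2)(t) = 72*e^(t)/(64*e^(2*t) - 144*e^(t) + 81)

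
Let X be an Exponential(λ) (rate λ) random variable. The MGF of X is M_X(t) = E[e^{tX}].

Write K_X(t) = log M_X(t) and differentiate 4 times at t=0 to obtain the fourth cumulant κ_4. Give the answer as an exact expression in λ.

M_X(t) = λ/(λ - t)
K_X(t) = log M_X(t) = log(λ) - log(λ - t)
D^4[K](t) = 6/(λ^4 - 4*λ^3*t + 6*λ^2*t^2 - 4*λ*t^3 + t^4)

κ_4 = D^4[K](0) = 6/λ^4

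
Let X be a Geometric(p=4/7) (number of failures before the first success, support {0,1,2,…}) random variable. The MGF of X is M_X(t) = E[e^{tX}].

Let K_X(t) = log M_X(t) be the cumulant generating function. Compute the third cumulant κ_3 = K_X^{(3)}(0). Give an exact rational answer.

M_X(t) = 4/(7*(1 - 3*e^(t)/7))
K_X(t) = log M_X(t) = -log(1 - 3*e^(t)/7) - log(7) + 2*log(2)
D^3[K](t) = (-63*e^(2*t) - 147*e^(t))/(27*e^(3*t) - 189*e^(2*t) + 441*e^(t) - 343)

κ_3 = D^3[K](0) = 105/32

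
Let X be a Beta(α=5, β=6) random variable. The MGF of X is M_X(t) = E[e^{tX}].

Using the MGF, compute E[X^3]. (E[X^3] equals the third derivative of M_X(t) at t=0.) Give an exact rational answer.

E[X^3] = d^3M/dt^3 |_{t=0} = 35/286

M_X(t) = ₁F₁(5; 11; t)
dM/dt = 5*₁F₁(6; 12; t)/11
d^2M/dt^2 = 5*₁F₁(7; 13; t)/22
d^3M/dt^3 = 35*₁F₁(8; 14; t)/286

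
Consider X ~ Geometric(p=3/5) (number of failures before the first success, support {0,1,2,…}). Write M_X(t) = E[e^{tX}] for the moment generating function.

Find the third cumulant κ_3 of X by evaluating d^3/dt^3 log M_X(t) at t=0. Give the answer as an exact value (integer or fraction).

M_X(t) = 3/(5*(1 - 2*e^(t)/5))
K_X(t) = log M_X(t) = -log(1 - 2*e^(t)/5) - log(5) + log(3)
K′(t) = -2*e^(t)/(2*e^(t) - 5)
K′′(t) = 10*e^(t)/(4*e^(2*t) - 20*e^(t) + 25)
K′′′(t) = (-20*e^(2*t) - 50*e^(t))/(8*e^(3*t) - 60*e^(2*t) + 150*e^(t) - 125)

κ_3 = K′′′(0) = 70/27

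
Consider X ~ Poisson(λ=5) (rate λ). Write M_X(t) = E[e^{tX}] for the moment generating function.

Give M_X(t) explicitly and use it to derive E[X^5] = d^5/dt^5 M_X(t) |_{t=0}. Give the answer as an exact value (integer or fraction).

M_X(t) = e^(5*e^(t) - 5)
dM/dt = 5*e^(-5)*e^(t)*e^(5*e^(t))
d^2M/dt^2 = (25*e^(2*t)*e^(5*e^(t)) + 5*e^(t)*e^(5*e^(t)))*e^(-5)
d^3M/dt^3 = (125*e^(3*t)*e^(5*e^(t)) + 75*e^(2*t)*e^(5*e^(t)) + 5*e^(t)*e^(5*e^(t)))*e^(-5)
d^4M/dt^4 = (625*e^(4*t)*e^(5*e^(t)) + 750*e^(3*t)*e^(5*e^(t)) + 175*e^(2*t)*e^(5*e^(t)) + 5*e^(t)*e^(5*e^(t)))*e^(-5)
d^5M/dt^5 = (3125*e^(5*t)*e^(5*e^(t)) + 6250*e^(4*t)*e^(5*e^(t)) + 3125*e^(3*t)*e^(5*e^(t)) + 375*e^(2*t)*e^(5*e^(t)) + 5*e^(t)*e^(5*e^(t)))*e^(-5)

E[X^5] = d^5M/dt^5 |_{t=0} = 12880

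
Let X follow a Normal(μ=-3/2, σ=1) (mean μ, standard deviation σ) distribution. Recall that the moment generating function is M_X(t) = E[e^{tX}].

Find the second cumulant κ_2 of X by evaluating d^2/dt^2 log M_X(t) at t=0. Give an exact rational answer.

κ_2 = D^2[K](0) = 1

M_X(t) = e^(t^2/2 - 3*t/2)
K_X(t) = log M_X(t) = t^2/2 - 3*t/2
D^2[K](t) = 1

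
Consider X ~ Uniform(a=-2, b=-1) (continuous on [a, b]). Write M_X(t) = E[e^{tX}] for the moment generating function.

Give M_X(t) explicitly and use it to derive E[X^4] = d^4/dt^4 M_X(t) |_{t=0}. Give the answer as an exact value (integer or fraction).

E[X^4] = M^(4)(0) = 31/5

M_X(t) = (e^(-t) - e^(-2*t))/t
M^(4)(t) = (t^4*e^(t) - 16*t^4 + 4*t^3*e^(t) - 32*t^3 + 12*t^2*e^(t) - 48*t^2 + 24*t*e^(t) - 48*t + 24*e^(t) - 24)*e^(-2*t)/t^5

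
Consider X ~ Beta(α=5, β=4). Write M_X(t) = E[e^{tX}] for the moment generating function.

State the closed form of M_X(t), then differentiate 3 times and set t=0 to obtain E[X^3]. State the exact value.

E[X^3] = M^(3)(0) = 7/33

M_X(t) = ₁F₁(5; 9; t)
M^(3)(t) = 7*₁F₁(8; 12; t)/33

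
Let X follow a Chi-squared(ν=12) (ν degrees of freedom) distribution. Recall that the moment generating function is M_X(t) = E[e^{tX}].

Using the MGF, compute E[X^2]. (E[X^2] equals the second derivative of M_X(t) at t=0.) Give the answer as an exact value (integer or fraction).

E[X^2] = D^2[M](0) = 168

M_X(t) = (1 - 2*t)^(-6)
D^2[M](t) = 168/(256*t^8 - 1024*t^7 + 1792*t^6 - 1792*t^5 + 1120*t^4 - 448*t^3 + 112*t^2 - 16*t + 1)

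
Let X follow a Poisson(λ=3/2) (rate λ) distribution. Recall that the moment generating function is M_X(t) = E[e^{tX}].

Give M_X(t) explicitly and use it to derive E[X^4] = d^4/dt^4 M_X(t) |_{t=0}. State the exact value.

E[X^4] = d^4M/dt^4 |_{t=0} = 681/16

M_X(t) = e^(3*e^(t)/2 - 3/2)
dM/dt = 3*e^(-3/2)*e^(t)*e^(3*e^(t)/2)/2
d^2M/dt^2 = (9*e^(2*t)*e^(3*e^(t)/2) + 6*e^(t)*e^(3*e^(t)/2))*e^(-3/2)/4
d^3M/dt^3 = (27*e^(3*t)*e^(3*e^(t)/2) + 54*e^(2*t)*e^(3*e^(t)/2) + 12*e^(t)*e^(3*e^(t)/2))*e^(-3/2)/8
d^4M/dt^4 = (81*e^(4*t)*e^(3*e^(t)/2) + 324*e^(3*t)*e^(3*e^(t)/2) + 252*e^(2*t)*e^(3*e^(t)/2) + 24*e^(t)*e^(3*e^(t)/2))*e^(-3/2)/16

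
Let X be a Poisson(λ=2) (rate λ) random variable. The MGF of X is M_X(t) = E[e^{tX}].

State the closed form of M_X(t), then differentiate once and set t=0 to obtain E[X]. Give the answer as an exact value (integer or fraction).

M_X(t) = e^(2*e^(t) - 2)
M^(1)(t) = 2*e^(-2)*e^(t)*e^(2*e^(t))

E[X] = M^(1)(0) = 2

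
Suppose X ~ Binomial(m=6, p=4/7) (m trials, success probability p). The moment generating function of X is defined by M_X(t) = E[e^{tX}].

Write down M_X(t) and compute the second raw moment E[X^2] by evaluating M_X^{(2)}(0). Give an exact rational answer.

E[X^2] = D^2[M](0) = 648/49

M_X(t) = (4*e^(t)/7 + 3/7)^6
D^2[M](t) = 147456*e^(6*t)/117649 + 460800*e^(5*t)/117649 + 552960*e^(4*t)/117649 + 311040*e^(3*t)/117649 + 77760*e^(2*t)/117649 + 5832*e^(t)/117649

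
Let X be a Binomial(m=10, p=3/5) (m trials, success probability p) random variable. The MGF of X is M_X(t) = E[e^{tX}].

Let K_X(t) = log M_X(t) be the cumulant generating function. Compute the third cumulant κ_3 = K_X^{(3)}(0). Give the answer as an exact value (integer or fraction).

M_X(t) = (3*e^(t)/5 + 2/5)^10
K_X(t) = log M_X(t) = 10*log(3*e^(t)/5 + 2/5)
K′(t) = 30*e^(t)/(3*e^(t) + 2)
K′′(t) = 60*e^(t)/(9*e^(2*t) + 12*e^(t) + 4)
K′′′(t) = (-180*e^(2*t) + 120*e^(t))/(27*e^(3*t) + 54*e^(2*t) + 36*e^(t) + 8)

κ_3 = K′′′(0) = -12/25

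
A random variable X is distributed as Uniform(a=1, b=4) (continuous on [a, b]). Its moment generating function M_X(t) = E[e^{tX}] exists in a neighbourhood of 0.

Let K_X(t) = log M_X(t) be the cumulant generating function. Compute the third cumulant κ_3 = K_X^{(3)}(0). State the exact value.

M_X(t) = (e^(4*t) - e^(t))/(3*t)
K_X(t) = log M_X(t) = -log(t) + log(e^(4*t) - e^(t)) - log(3)
K′(t) = (4*t*e^(3*t) - t - e^(3*t) + 1)/(t*e^(3*t) - t)
K′′(t) = (-9*t^2*e^(3*t) + e^(6*t) - 2*e^(3*t) + 1)/(t^2*e^(6*t) - 2*t^2*e^(3*t) + t^2)
K′′′(t) = (27*t^3*e^(6*t) + 27*t^3*e^(3*t) - 2*e^(9*t) + 6*e^(6*t) - 6*e^(3*t) + 2)/(t^3*e^(9*t) - 3*t^3*e^(6*t) + 3*t^3*e^(3*t) - t^3)

κ_3 = K′′′(0) = 0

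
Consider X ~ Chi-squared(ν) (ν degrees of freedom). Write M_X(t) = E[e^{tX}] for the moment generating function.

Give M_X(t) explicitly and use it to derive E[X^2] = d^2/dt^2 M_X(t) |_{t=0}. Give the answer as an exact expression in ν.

E[X^2] = D^2[M](0) = ν*(ν + 2)

M_X(t) = (1 - 2*t)^(-ν/2)
D^2[M](t) = (ν^2 + 2*ν)/(4*t^2*(1 - 2*t)^(ν/2) - 4*t*(1 - 2*t)^(ν/2) + (1 - 2*t)^(ν/2))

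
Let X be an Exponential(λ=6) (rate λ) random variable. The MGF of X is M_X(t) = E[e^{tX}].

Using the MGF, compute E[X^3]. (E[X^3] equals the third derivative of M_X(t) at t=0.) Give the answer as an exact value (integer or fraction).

M_X(t) = 6/(6 - t)
M′(t) = 6/(t^2 - 12*t + 36)
M′′(t) = -12/(t^3 - 18*t^2 + 108*t - 216)
M′′′(t) = 36/(t^4 - 24*t^3 + 216*t^2 - 864*t + 1296)

E[X^3] = M′′′(0) = 1/36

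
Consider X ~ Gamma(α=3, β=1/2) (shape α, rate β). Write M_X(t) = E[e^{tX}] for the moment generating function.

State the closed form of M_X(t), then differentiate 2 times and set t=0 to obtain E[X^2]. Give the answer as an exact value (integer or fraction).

E[X^2] = d^2M/dt^2 |_{t=0} = 48

M_X(t) = 1/(8*(1/2 - t)^3)
dM/dt = 6/(16*t^4 - 32*t^3 + 24*t^2 - 8*t + 1)
d^2M/dt^2 = -48/(32*t^5 - 80*t^4 + 80*t^3 - 40*t^2 + 10*t - 1)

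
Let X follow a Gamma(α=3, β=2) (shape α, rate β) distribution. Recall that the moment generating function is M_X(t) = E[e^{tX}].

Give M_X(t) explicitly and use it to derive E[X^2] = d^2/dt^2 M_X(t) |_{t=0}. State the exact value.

E[X^2] = M′′(0) = 3

M_X(t) = 8/(2 - t)^3
M′(t) = 24/(t^4 - 8*t^3 + 24*t^2 - 32*t + 16)
M′′(t) = -96/(t^5 - 10*t^4 + 40*t^3 - 80*t^2 + 80*t - 32)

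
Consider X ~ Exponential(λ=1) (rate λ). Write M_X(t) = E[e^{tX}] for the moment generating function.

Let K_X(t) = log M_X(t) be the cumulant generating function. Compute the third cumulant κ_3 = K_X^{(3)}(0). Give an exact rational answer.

M_X(t) = 1/(1 - t)
K_X(t) = log M_X(t) = -log(1 - t)
dK/dt = -1/(t - 1)
d^2K/dt^2 = 1/(t^2 - 2*t + 1)
d^3K/dt^3 = -2/(t^3 - 3*t^2 + 3*t - 1)

κ_3 = d^3K/dt^3 |_{t=0} = 2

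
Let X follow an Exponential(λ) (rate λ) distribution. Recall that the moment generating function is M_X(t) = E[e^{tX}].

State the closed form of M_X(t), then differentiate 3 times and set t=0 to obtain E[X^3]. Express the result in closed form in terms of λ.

M_X(t) = λ/(λ - t)
dM/dt = λ/(λ^2 - 2*λ*t + t^2)
d^2M/dt^2 = -2*λ/(-λ^3 + 3*λ^2*t - 3*λ*t^2 + t^3)
d^3M/dt^3 = 6*λ/(λ^4 - 4*λ^3*t + 6*λ^2*t^2 - 4*λ*t^3 + t^4)

E[X^3] = d^3M/dt^3 |_{t=0} = 6/λ^3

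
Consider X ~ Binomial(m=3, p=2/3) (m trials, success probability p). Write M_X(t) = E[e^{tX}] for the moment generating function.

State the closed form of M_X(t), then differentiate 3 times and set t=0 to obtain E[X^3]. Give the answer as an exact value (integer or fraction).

M_X(t) = (2*e^(t)/3 + 1/3)^3
dM/dt = 8*e^(3*t)/9 + 8*e^(2*t)/9 + 2*e^(t)/9
d^2M/dt^2 = 8*e^(3*t)/3 + 16*e^(2*t)/9 + 2*e^(t)/9
d^3M/dt^3 = 8*e^(3*t) + 32*e^(2*t)/9 + 2*e^(t)/9

E[X^3] = d^3M/dt^3 |_{t=0} = 106/9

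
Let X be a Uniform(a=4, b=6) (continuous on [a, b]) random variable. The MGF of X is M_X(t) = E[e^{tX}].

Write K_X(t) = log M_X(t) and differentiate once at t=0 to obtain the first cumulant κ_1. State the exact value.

M_X(t) = (e^(6*t) - e^(4*t))/(2*t)
K_X(t) = log M_X(t) = -log(t) + log(e^(6*t) - e^(4*t)) - log(2)
K^(1)(t) = (6*t*e^(2*t) - 4*t - e^(2*t) + 1)/(t*e^(2*t) - t)

κ_1 = K^(1)(0) = 5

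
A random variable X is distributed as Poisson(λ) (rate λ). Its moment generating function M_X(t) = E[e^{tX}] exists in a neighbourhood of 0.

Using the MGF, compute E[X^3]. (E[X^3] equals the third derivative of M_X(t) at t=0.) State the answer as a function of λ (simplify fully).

M_X(t) = e^(λ*(e^(t) - 1))
dM/dt = λ*e^(-λ)*e^(t)*e^(λ*e^(t))
d^2M/dt^2 = (λ^2*e^(2*t)*e^(λ*e^(t)) + λ*e^(t)*e^(λ*e^(t)))*e^(-λ)
d^3M/dt^3 = (λ^3*e^(3*t)*e^(λ*e^(t)) + 3*λ^2*e^(2*t)*e^(λ*e^(t)) + λ*e^(t)*e^(λ*e^(t)))*e^(-λ)

E[X^3] = d^3M/dt^3 |_{t=0} = λ*(λ^2 + 3*λ + 1)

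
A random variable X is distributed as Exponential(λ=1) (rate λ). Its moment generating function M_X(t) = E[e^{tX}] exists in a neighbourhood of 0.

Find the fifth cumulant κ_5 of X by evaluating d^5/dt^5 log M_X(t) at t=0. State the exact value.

κ_5 = d^5K/dt^5 |_{t=0} = 24

M_X(t) = 1/(1 - t)
K_X(t) = log M_X(t) = -log(1 - t)
dK/dt = -1/(t - 1)
d^2K/dt^2 = 1/(t^2 - 2*t + 1)
d^3K/dt^3 = -2/(t^3 - 3*t^2 + 3*t - 1)
d^4K/dt^4 = 6/(t^4 - 4*t^3 + 6*t^2 - 4*t + 1)
d^5K/dt^5 = -24/(t^5 - 5*t^4 + 10*t^3 - 10*t^2 + 5*t - 1)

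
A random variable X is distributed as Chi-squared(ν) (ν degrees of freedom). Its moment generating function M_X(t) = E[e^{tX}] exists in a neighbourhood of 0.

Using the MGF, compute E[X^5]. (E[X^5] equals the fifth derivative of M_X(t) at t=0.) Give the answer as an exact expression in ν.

M_X(t) = (1 - 2*t)^(-ν/2)
dM/dt = -ν/(2*t*(1 - 2*t)^(ν/2) - (1 - 2*t)^(ν/2))
d^2M/dt^2 = (ν^2 + 2*ν)/(4*t^2*(1 - 2*t)^(ν/2) - 4*t*(1 - 2*t)^(ν/2) + (1 - 2*t)^(ν/2))
d^3M/dt^3 = (-ν^3 - 6*ν^2 - 8*ν)/(8*t^3*(1 - 2*t)^(ν/2) - 12*t^2*(1 - 2*t)^(ν/2) + 6*t*(1 - 2*t)^(ν/2) - (1 - 2*t)^(ν/2))
d^4M/dt^4 = (ν^4 + 12*ν^3 + 44*ν^2 + 48*ν)/(16*t^4*(1 - 2*t)^(ν/2) - 32*t^3*(1 - 2*t)^(ν/2) + 24*t^2*(1 - 2*t)^(ν/2) - 8*t*(1 - 2*t)^(ν/2) + (1 - 2*t)^(ν/2))

E[X^5] = d^5M/dt^5 |_{t=0} = ν*(ν^4 + 20*ν^3 + 140*ν^2 + 400*ν + 384)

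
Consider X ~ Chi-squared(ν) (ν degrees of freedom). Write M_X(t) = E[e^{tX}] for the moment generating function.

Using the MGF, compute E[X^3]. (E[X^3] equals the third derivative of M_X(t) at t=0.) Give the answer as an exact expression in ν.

E[X^3] = d^3M/dt^3 |_{t=0} = ν*(ν^2 + 6*ν + 8)

M_X(t) = (1 - 2*t)^(-ν/2)
dM/dt = -ν/(2*t*(1 - 2*t)^(ν/2) - (1 - 2*t)^(ν/2))
d^2M/dt^2 = (ν^2 + 2*ν)/(4*t^2*(1 - 2*t)^(ν/2) - 4*t*(1 - 2*t)^(ν/2) + (1 - 2*t)^(ν/2))
d^3M/dt^3 = (-ν^3 - 6*ν^2 - 8*ν)/(8*t^3*(1 - 2*t)^(ν/2) - 12*t^2*(1 - 2*t)^(ν/2) + 6*t*(1 - 2*t)^(ν/2) - (1 - 2*t)^(ν/2))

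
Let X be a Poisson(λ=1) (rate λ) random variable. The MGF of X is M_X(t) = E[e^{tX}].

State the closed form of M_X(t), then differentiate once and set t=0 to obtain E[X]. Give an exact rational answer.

M_X(t) = e^(e^(t) - 1)
D[M](t) = e^(-1)*e^(t)*e^(e^(t))

E[X] = D[M](0) = 1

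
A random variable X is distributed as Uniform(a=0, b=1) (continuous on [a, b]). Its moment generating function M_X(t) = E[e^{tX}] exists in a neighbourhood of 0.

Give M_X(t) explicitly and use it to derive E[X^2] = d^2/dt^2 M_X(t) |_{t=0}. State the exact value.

E[X^2] = d^2M/dt^2 |_{t=0} = 1/3

M_X(t) = (e^(t) - 1)/t
dM/dt = (t*e^(t) - e^(t) + 1)/t^2
d^2M/dt^2 = (t^2*e^(t) - 2*t*e^(t) + 2*e^(t) - 2)/t^3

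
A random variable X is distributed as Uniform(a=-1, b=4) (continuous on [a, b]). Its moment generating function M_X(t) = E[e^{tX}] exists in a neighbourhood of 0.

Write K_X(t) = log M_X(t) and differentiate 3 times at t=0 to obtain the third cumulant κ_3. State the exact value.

κ_3 = d^3K/dt^3 |_{t=0} = 0

M_X(t) = (e^(4*t) - e^(-t))/(5*t)
K_X(t) = log M_X(t) = -log(t) + log(e^(4*t) - e^(-t)) - log(5)
dK/dt = (4*t*e^(5*t) + t - e^(5*t) + 1)/(t*e^(5*t) - t)
d^2K/dt^2 = (-25*t^2*e^(5*t) + e^(10*t) - 2*e^(5*t) + 1)/(t^2*e^(10*t) - 2*t^2*e^(5*t) + t^2)
d^3K/dt^3 = (125*t^3*e^(10*t) + 125*t^3*e^(5*t) - 2*e^(15*t) + 6*e^(10*t) - 6*e^(5*t) + 2)/(t^3*e^(15*t) - 3*t^3*e^(10*t) + 3*t^3*e^(5*t) - t^3)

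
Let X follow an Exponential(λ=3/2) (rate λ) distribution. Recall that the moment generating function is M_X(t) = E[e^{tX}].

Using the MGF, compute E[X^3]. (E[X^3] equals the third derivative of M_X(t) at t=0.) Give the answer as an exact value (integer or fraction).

M_X(t) = 3/(2*(3/2 - t))
M′(t) = 6/(4*t^2 - 12*t + 9)
M′′(t) = -24/(8*t^3 - 36*t^2 + 54*t - 27)
M′′′(t) = 144/(16*t^4 - 96*t^3 + 216*t^2 - 216*t + 81)

E[X^3] = M′′′(0) = 16/9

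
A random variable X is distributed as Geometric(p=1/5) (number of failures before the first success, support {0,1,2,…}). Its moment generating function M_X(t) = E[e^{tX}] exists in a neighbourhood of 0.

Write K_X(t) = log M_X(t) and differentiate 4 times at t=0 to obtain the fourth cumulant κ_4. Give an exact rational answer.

M_X(t) = 1/(5*(1 - 4*e^(t)/5))
K_X(t) = log M_X(t) = -log(1 - 4*e^(t)/5) - log(5)
K^(4)(t) = (320*e^(3*t) + 1600*e^(2*t) + 500*e^(t))/(256*e^(4*t) - 1280*e^(3*t) + 2400*e^(2*t) - 2000*e^(t) + 625)

κ_4 = K^(4)(0) = 2420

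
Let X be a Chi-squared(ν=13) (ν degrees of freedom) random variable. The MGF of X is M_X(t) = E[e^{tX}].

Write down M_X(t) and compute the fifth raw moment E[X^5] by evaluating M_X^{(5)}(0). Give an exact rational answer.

E[X^5] = D^5[M](0) = 1322685

M_X(t) = (1 - 2*t)^(-13/2)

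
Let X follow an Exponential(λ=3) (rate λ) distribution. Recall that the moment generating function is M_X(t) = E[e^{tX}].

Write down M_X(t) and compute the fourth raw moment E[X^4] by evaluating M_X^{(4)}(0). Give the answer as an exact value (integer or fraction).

E[X^4] = D^4[M](0) = 8/27

M_X(t) = 3/(3 - t)
D^4[M](t) = -72/(t^5 - 15*t^4 + 90*t^3 - 270*t^2 + 405*t - 243)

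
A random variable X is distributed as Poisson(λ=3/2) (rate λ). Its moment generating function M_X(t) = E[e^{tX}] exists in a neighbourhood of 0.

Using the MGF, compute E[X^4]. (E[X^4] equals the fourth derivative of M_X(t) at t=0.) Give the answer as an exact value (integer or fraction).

M_X(t) = e^(3*e^(t)/2 - 3/2)
M′(t) = 3*e^(-3/2)*e^(t)*e^(3*e^(t)/2)/2
M′′(t) = (9*e^(2*t)*e^(3*e^(t)/2) + 6*e^(t)*e^(3*e^(t)/2))*e^(-3/2)/4
M′′′(t) = (27*e^(3*t)*e^(3*e^(t)/2) + 54*e^(2*t)*e^(3*e^(t)/2) + 12*e^(t)*e^(3*e^(t)/2))*e^(-3/2)/8
M′′′′(t) = (81*e^(4*t)*e^(3*e^(t)/2) + 324*e^(3*t)*e^(3*e^(t)/2) + 252*e^(2*t)*e^(3*e^(t)/2) + 24*e^(t)*e^(3*e^(t)/2))*e^(-3/2)/16

E[X^4] = M′′′′(0) = 681/16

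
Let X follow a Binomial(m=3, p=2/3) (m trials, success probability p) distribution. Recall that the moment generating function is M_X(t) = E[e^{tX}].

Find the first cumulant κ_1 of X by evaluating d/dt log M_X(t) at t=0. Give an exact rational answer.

κ_1 = K′(0) = 2

M_X(t) = (2*e^(t)/3 + 1/3)^3
K_X(t) = log M_X(t) = 3*log(2*e^(t)/3 + 1/3)
K′(t) = 6*e^(t)/(2*e^(t) + 1)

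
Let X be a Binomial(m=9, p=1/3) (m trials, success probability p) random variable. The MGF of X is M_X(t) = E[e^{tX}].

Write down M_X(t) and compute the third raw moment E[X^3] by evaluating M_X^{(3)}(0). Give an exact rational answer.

E[X^3] = M′′′(0) = 137/3

M_X(t) = (e^(t)/3 + 2/3)^9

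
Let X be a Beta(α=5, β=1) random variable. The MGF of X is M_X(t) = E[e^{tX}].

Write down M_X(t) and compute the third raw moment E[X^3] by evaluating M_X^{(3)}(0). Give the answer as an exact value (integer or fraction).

M_X(t) = ₁F₁(5; 6; t)
M′(t) = 5*₁F₁(6; 7; t)/6
M′′(t) = 5*₁F₁(7; 8; t)/7
M′′′(t) = 5*₁F₁(8; 9; t)/8

E[X^3] = M′′′(0) = 5/8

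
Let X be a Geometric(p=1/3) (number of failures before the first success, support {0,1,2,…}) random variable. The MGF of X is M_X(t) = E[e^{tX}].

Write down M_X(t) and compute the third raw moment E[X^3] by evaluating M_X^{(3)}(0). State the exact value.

E[X^3] = M^(3)(0) = 74

M_X(t) = 1/(3*(1 - 2*e^(t)/3))
M^(3)(t) = (8*e^(3*t) + 48*e^(2*t) + 18*e^(t))/(16*e^(4*t) - 96*e^(3*t) + 216*e^(2*t) - 216*e^(t) + 81)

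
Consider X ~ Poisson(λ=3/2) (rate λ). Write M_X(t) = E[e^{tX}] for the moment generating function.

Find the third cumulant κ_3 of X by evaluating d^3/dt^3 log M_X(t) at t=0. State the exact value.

κ_3 = D^3[K](0) = 3/2

M_X(t) = e^(3*e^(t)/2 - 3/2)
K_X(t) = log M_X(t) = 3*e^(t)/2 - 3/2
D^3[K](t) = 3*e^(t)/2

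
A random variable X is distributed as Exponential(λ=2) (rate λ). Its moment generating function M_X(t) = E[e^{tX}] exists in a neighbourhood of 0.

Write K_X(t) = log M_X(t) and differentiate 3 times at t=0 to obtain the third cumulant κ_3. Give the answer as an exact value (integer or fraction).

M_X(t) = 2/(2 - t)
K_X(t) = log M_X(t) = -log(2 - t) + log(2)
K′(t) = -1/(t - 2)
K′′(t) = 1/(t^2 - 4*t + 4)
K′′′(t) = -2/(t^3 - 6*t^2 + 12*t - 8)

κ_3 = K′′′(0) = 1/4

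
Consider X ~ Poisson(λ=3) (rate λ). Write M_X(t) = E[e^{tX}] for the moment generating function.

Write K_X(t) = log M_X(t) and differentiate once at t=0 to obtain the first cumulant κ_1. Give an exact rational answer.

κ_1 = K′(0) = 3

M_X(t) = e^(3*e^(t) - 3)
K_X(t) = log M_X(t) = 3*e^(t) - 3
K′(t) = 3*e^(t)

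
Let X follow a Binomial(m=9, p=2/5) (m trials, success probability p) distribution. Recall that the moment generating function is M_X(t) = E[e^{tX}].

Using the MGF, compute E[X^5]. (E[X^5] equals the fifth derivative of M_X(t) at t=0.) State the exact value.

E[X^5] = M′′′′′(0) = 1194858/625

M_X(t) = (2*e^(t)/5 + 3/5)^9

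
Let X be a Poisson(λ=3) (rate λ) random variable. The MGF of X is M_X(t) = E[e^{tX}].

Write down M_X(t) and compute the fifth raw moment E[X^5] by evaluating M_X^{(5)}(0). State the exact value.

E[X^5] = D^5[M](0) = 1866

M_X(t) = e^(3*e^(t) - 3)
D^5[M](t) = (243*e^(5*t)*e^(3*e^(t)) + 810*e^(4*t)*e^(3*e^(t)) + 675*e^(3*t)*e^(3*e^(t)) + 135*e^(2*t)*e^(3*e^(t)) + 3*e^(t)*e^(3*e^(t)))*e^(-3)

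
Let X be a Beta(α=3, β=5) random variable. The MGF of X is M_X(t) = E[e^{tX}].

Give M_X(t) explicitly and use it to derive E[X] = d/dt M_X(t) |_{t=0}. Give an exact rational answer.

M_X(t) = ₁F₁(3; 8; t)
dM/dt = 3*₁F₁(4; 9; t)/8

E[X] = dM/dt |_{t=0} = 3/8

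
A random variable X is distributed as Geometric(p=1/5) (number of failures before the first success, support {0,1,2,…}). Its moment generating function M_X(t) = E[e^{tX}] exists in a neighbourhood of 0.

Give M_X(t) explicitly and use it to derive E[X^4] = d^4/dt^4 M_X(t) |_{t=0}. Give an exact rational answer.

E[X^4] = M′′′′(0) = 8676

M_X(t) = 1/(5*(1 - 4*e^(t)/5))
M′(t) = 4*e^(t)/(16*e^(2*t) - 40*e^(t) + 25)
M′′(t) = (-16*e^(2*t) - 20*e^(t))/(64*e^(3*t) - 240*e^(2*t) + 300*e^(t) - 125)
M′′′(t) = (64*e^(3*t) + 320*e^(2*t) + 100*e^(t))/(256*e^(4*t) - 1280*e^(3*t) + 2400*e^(2*t) - 2000*e^(t) + 625)
M′′′′(t) = (-256*e^(4*t) - 3520*e^(3*t) - 4400*e^(2*t) - 500*e^(t))/(1024*e^(5*t) - 6400*e^(4*t) + 16000*e^(3*t) - 20000*e^(2*t) + 12500*e^(t) - 3125)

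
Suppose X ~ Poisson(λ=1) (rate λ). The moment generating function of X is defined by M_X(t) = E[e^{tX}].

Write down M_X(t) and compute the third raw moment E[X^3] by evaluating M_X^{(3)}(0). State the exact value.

M_X(t) = e^(e^(t) - 1)
M′(t) = e^(-1)*e^(t)*e^(e^(t))
M′′(t) = (e^(2*t)*e^(e^(t)) + e^(t)*e^(e^(t)))*e^(-1)
M′′′(t) = (e^(3*t)*e^(e^(t)) + 3*e^(2*t)*e^(e^(t)) + e^(t)*e^(e^(t)))*e^(-1)

E[X^3] = M′′′(0) = 5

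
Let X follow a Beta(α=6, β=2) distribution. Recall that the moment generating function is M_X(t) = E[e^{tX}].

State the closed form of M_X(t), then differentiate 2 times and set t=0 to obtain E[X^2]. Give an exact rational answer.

E[X^2] = D^2[M](0) = 7/12

M_X(t) = ₁F₁(6; 8; t)
D^2[M](t) = 7*₁F₁(8; 10; t)/12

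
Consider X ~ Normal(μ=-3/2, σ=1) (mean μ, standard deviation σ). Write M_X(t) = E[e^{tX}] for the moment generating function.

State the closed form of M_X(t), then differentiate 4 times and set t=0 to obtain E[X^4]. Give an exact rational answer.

E[X^4] = D^4[M](0) = 345/16

M_X(t) = e^(t^2/2 - 3*t/2)
D^4[M](t) = (16*t^4*e^(t^2/2) - 96*t^3*e^(t^2/2) + 312*t^2*e^(t^2/2) - 504*t*e^(t^2/2) + 345*e^(t^2/2))*e^(-3*t/2)/16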